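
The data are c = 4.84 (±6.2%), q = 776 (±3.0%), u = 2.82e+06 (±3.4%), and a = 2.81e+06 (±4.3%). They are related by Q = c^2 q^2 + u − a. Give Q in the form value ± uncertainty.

Let p = c^2·q^2 = 1.41e+07. δp/p = √((2·δc/c)² + (2·δq/q)²) = √(0.0154 + 0.00360) = 0.138, so δp = 1.94e+06.
Q = p + u − a: δQ = √(δp² + δu² + δa²) = √(3.78e+12 + 9.19e+09 + 1.46e+10) = 1.95e+06
Q = 1.41e+07.

(1.41 ± 0.195) × 10^7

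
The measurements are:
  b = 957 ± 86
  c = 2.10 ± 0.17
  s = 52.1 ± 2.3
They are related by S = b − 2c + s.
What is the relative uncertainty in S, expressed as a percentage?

Each term contributes (cᵢ δxᵢ)² to (δS)²:
  (δb)² = 7400;  (2·δc)² = 0.116;  (δs)² = 5.29
δS = √(7400) = 86.0
S = 1000, so δS/S = 86.0/1000 = 0.0856.

8.56%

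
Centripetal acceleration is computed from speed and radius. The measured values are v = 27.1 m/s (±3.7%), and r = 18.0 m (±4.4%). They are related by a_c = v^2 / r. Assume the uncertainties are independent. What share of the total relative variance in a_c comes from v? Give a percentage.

(δa_c/a_c)² = (2·δv/v)² + (-1·δr/r)²
  v term: (2×0.0370)² = 0.00548
  r term: (-1×0.0440)² = 0.00194
Total = 0.00741. Share from v = 0.00548/0.00741 = 0.739.

73.9%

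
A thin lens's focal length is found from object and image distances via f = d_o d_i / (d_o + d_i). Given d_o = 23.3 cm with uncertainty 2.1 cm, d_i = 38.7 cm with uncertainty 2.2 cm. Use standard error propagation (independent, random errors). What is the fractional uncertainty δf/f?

∂f/∂d_o = (d_i/(d_o+d_i))² = 0.390;  ∂f/∂d_i = (d_o/(d_o+d_i))² = 0.141
δf = √((∂f/∂d_o · δd_o)² + (∂f/∂d_i · δd_i)²) = √(0.669 + 0.0965) = 0.875 cm
f = 14.5 cm, so δf/f = 0.875/14.5 = 0.0602.

0.0602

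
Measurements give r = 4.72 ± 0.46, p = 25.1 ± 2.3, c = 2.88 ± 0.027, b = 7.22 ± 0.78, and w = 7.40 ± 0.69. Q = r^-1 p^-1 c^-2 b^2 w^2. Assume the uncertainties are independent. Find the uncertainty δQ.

Products/powers → add relative errors in quadrature, weighted by exponent:
  (-1·δr/r)² = (-1×0.0975)² = 0.00950;  (-1·δp/p)² = (-1×0.0916)² = 0.00840;  (-2·δc/c)² = (-2×0.00937)² = 0.000352;  (2·δb/b)² = (2×0.108)² = 0.0467;  (2·δw/w)² = (2×0.0932)² = 0.0348
δQ/Q = √(0.0997) = 0.316
Q = 2.90, so δQ = 0.316 × 2.90 = 0.917.

0.917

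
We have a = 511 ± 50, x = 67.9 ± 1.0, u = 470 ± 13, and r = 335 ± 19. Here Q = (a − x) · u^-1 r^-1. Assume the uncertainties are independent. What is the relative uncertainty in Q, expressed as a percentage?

12.9%

Let w = a − x = 443. δw = √(δa² + δx²) = √(2500 + 1.00) = 50.0, so δw/w = 0.113.
Q is then a monomial in w, u, r:
δQ/Q = √((δw/w)² + (-1·δu/u)² + (-1·δr/r)²) = √(0.0127 + 0.000765 + 0.00322) = 0.129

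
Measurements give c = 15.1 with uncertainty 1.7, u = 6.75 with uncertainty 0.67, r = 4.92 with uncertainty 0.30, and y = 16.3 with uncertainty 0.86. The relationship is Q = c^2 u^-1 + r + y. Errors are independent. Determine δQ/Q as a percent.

Let p = c^2·u^-1 = 33.8. δp/p = √((2·δc/c)² + (-1·δu/u)²) = √(0.0507 + 0.00985) = 0.246, so δp = 8.31.
Q = p + r + y: δQ = √(δp² + δr² + δy²) = √(69.1 + 0.0900 + 0.740) = 8.36
Q = 55.0, so δQ/Q = 8.36/55.0 = 0.152.

15.2%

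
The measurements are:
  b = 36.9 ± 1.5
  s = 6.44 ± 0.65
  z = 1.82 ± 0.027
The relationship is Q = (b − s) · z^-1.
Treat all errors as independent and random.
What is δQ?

0.932

Let u = b − s = 30.5. δu = √(δb² + δs²) = √(2.25 + 0.423) = 1.63, so δu/u = 0.0537.
Q is then a monomial in u, z:
δQ/Q = √((δu/u)² + (-1·δz/z)²) = √(0.00288 + 0.000220) = 0.0557
Q = 16.7, so δQ = 0.0557 × 16.7 = 0.932.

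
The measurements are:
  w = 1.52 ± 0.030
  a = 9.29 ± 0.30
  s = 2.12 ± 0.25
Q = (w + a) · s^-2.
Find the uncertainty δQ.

0.571

Let u = w + a = 10.8. δu = √(δw² + δa²) = √(0.000900 + 0.0900) = 0.301, so δu/u = 0.0279.
Q is then a monomial in u, s:
δQ/Q = √((δu/u)² + (-2·δs/s)²) = √(0.000778 + 0.0556) = 0.237
Q = 2.41, so δQ = 0.237 × 2.41 = 0.571.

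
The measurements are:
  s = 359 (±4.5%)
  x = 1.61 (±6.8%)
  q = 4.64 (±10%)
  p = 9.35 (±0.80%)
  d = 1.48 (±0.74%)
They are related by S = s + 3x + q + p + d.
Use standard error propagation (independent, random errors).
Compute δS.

16.2

Absolute uncertainties add in quadrature for a linear combination:
  (δs)² = 261;  (3·δx)² = 0.108;  (δq)² = 0.215;  (δp)² = 0.00560;  (δd)² = 0.000120
δS = √(261) = 16.2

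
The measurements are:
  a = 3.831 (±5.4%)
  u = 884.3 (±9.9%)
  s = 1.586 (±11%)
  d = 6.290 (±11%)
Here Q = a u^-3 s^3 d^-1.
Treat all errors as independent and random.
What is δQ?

1.62e-09

Each factor contributes (exponent × relative error)² to (δQ/Q)²:
  (1·δa/a)² = (1×0.0540)² = 0.00292;  (-3·δu/u)² = (-3×0.0990)² = 0.0882;  (3·δs/s)² = (3×0.110)² = 0.109;  (-1·δd/d)² = (-1×0.110)² = 0.0121
δQ/Q = √(0.212) = 0.461
Q = 3.514e-09, so δQ = 0.461 × 3.514e-09 = 1.62e-09.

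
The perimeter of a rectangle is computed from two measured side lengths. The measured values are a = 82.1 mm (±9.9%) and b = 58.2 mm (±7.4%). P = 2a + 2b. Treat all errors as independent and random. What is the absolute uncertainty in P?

P is a linear combination, so absolute uncertainties add in quadrature:
  (2·δa)² = 264;  (2·δb)² = 74.2
δP = √(338) = 18.4 mm

18.4 mm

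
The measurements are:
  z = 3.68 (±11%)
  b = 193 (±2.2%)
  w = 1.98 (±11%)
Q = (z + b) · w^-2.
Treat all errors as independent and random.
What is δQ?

Let u = z + b = 197. δu = √(δz² + δb²) = √(0.164 + 18.0) = 4.27, so δu/u = 0.0217.
Q is then a monomial in u, w:
δQ/Q = √((δu/u)² + (-2·δw/w)²) = √(0.000470 + 0.0484) = 0.221
Q = 50.2, so δQ = 0.221 × 50.2 = 11.1.

11.1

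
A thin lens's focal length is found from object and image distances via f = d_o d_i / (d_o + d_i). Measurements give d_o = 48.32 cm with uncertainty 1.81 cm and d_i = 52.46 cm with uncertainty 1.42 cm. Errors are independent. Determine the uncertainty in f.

0.589 cm

∂f/∂d_o = (d_i/(d_o+d_i))² = 0.271;  ∂f/∂d_i = (d_o/(d_o+d_i))² = 0.230
δf = √((∂f/∂d_o · δd_o)² + (∂f/∂d_i · δd_i)²) = √(0.241 + 0.107) = 0.589 cm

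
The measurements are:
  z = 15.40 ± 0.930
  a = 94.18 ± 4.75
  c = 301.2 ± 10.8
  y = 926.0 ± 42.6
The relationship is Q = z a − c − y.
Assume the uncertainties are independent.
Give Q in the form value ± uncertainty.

Let p = z·a = 1450. δp/p = √((1·δz/z)² + (1·δa/a)²) = √(0.00365 + 0.00254) = 0.0787, so δp = 114.
Q = p − c − y: δQ = √(δp² + δc² + δy²) = √(13000 + 117 + 1810) = 122
Q = 223.2.

223.2 ± 122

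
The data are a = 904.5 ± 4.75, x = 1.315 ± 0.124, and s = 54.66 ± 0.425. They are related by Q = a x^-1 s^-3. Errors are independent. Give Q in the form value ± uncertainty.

Q is a product of powers, so relative uncertainties combine in quadrature:
  (1·δa/a)² = (1×0.00525)² = 2.76e-05;  (-1·δx/x)² = (-1×0.0943)² = 0.00889;  (-3·δs/s)² = (-3×0.00778)² = 0.000544
δQ/Q = √(0.00946) = 0.0973
Q = 0.004212, so δQ = 0.0973 × 0.004212 = 0.000410.

0.004212 ± 0.000410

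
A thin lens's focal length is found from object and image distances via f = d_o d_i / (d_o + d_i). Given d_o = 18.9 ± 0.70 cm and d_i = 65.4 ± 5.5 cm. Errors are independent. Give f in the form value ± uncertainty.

14.7 ± 0.504 cm

∂f/∂d_o = (d_i/(d_o+d_i))² = 0.602;  ∂f/∂d_i = (d_o/(d_o+d_i))² = 0.0503
δf = √((∂f/∂d_o · δd_o)² + (∂f/∂d_i · δd_i)²) = √(0.177 + 0.0764) = 0.504 cm
f = 14.7 cm.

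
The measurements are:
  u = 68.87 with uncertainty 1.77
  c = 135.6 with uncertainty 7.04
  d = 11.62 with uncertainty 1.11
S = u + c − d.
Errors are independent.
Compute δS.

7.34

Absolute uncertainties add in quadrature for a linear combination:
  (δu)² = 3.13;  (δc)² = 49.6;  (δd)² = 1.23
δS = √(53.9) = 7.34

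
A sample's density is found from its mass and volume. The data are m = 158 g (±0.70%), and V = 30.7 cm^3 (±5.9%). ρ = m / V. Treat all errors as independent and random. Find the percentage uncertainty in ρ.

5.94%

Products/powers → add relative errors in quadrature, weighted by exponent:
  (1·δm/m)² = (1×0.00700)² = 4.9e-05;  (-1·δV/V)² = (-1×0.0590)² = 0.00348
δρ/ρ = √(0.00353) = 0.0594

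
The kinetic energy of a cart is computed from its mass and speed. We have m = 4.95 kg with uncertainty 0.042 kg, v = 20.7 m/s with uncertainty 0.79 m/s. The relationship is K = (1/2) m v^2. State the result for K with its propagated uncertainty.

1060 ± 81.4 J

Since K is a product/quotient, work with relative uncertainties:
  (1·δm/m)² = (1×0.00848)² = 7.2e-05;  (2·δv/v)² = (2×0.0382)² = 0.00583
δK/K = √(0.00590) = 0.0768
K = 1060 J, so δK = 0.0768 × 1060 = 81.4 J.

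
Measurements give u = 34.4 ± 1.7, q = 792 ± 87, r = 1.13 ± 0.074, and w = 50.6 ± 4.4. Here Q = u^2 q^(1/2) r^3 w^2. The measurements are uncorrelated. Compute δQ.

Since Q is a product/quotient, work with relative uncertainties:
  (2·δu/u)² = (2×0.0494)² = 0.00977;  (½·δq/q)² = (0.5×0.110)² = 0.00302;  (3·δr/r)² = (3×0.0655)² = 0.0386;  (2·δw/w)² = (2×0.0870)² = 0.0302
δQ/Q = √(0.0816) = 0.286
Q = 1.23e+08, so δQ = 0.286 × 1.23e+08 = 3.52e+07.

3.52e+07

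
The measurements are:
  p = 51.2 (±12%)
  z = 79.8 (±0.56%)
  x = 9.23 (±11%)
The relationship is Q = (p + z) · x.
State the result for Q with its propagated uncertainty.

1210 ± 145

Let u = p + z = 131. δu = √(δp² + δz²) = √(37.7 + 0.200) = 6.16, so δu/u = 0.0470.
Q is then a monomial in u, x:
δQ/Q = √((δu/u)² + (1·δx/x)²) = √(0.00221 + 0.0121) = 0.120
Q = 1210, so δQ = 0.120 × 1210 = 145.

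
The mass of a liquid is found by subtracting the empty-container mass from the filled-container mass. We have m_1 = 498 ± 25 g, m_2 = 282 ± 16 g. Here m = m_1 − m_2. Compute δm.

29.7 g

Absolute uncertainties add in quadrature for a linear combination:
  (δm_1)² = 625;  (δm_2)² = 256
δm = √(881) = 29.7 g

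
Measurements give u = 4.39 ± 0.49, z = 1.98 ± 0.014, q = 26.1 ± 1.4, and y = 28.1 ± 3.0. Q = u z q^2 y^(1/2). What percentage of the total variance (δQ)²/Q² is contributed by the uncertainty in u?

46.4%

(δQ/Q)² = (1·δu/u)² + (1·δz/z)² + (2·δq/q)² + (½·δy/y)²
  u term: (1×0.112)² = 0.0125
  z term: (1×0.00707)² = 5e-05
  q term: (2×0.0536)² = 0.0115
  y term: (0.5×0.107)² = 0.00285
Total = 0.0269. Share from u = 0.0125/0.0269 = 0.464.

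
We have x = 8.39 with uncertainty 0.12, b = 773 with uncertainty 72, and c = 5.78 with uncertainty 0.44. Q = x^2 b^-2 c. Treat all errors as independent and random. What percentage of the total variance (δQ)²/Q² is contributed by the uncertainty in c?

14.0%

(δQ/Q)² = (2·δx/x)² + (-2·δb/b)² + (1·δc/c)²
  x term: (2×0.0143)² = 0.000818
  b term: (-2×0.0931)² = 0.0347
  c term: (1×0.0761)² = 0.00579
Total = 0.0413. Share from c = 0.00579/0.0413 = 0.140.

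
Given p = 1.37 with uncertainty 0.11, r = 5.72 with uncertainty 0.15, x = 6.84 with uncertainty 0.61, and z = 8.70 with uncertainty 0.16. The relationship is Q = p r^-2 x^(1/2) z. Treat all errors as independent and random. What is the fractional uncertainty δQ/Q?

0.107

For a monomial Q ∝ p, r^-2, x^(1/2), z, fractional errors add in quadrature:
  (1·δp/p)² = (1×0.0803)² = 0.00645;  (-2·δr/r)² = (-2×0.0262)² = 0.00275;  (½·δx/x)² = (0.5×0.0892)² = 0.00199;  (1·δz/z)² = (1×0.0184)² = 0.000338
δQ/Q = √(0.0115) = 0.107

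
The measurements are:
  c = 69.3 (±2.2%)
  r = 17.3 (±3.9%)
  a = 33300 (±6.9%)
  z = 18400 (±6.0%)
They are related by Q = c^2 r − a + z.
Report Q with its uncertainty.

Let p = c^2·r = 83100. δp/p = √((2·δc/c)² + (1·δr/r)²) = √(0.00194 + 0.00152) = 0.0588, so δp = 4880.
Q = p − a + z: δQ = √(δp² + δa² + δz²) = √(2.39e+07 + 5.28e+06 + 1.22e+06) = 5510
Q = 68200.

68200 ± 5510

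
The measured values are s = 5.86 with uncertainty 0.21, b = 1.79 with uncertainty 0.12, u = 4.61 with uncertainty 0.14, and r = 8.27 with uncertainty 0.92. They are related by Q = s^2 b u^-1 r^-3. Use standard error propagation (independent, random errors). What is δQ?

Relative error in a monomial: (δQ/Q)² = Σ (nᵢ · δxᵢ/xᵢ)².
  (2·δs/s)² = (2×0.0358)² = 0.00514;  (1·δb/b)² = (1×0.0670)² = 0.00449;  (-1·δu/u)² = (-1×0.0304)² = 0.000922;  (-3·δr/r)² = (-3×0.111)² = 0.111
δQ/Q = √(0.122) = 0.349
Q = 0.0236, so δQ = 0.349 × 0.0236 = 0.00823.

0.00823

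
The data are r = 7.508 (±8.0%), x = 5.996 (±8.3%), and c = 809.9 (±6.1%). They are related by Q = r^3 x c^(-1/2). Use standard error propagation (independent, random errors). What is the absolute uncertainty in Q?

22.8

Since Q is a product/quotient, work with relative uncertainties:
  (3·δr/r)² = (3×0.0800)² = 0.0576;  (1·δx/x)² = (1×0.0830)² = 0.00689;  (−½·δc/c)² = (-0.5×0.0610)² = 0.000930
δQ/Q = √(0.0654) = 0.256
Q = 89.17, so δQ = 0.256 × 89.17 = 22.8.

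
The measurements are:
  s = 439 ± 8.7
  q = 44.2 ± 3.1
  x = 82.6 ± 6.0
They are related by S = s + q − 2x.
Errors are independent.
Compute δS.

15.1

For a sum/difference, combine absolute errors in quadrature:
  (δs)² = 75.7;  (δq)² = 9.61;  (2·δx)² = 144
δS = √(229) = 15.1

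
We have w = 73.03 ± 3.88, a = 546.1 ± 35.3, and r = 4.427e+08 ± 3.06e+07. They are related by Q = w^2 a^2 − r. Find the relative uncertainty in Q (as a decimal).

0.233

Let p = w^2·a^2 = 1.591e+09. δp/p = √((2·δw/w)² + (2·δa/a)²) = √(0.0113 + 0.0167) = 0.167, so δp = 2.66e+08.
Q = p − r: δQ = √(δp² + δr²) = √(7.08e+16 + 9.36e+14) = 2.68e+08
Q = 1.148e+09, so δQ/Q = 2.68e+08/1.148e+09 = 0.233.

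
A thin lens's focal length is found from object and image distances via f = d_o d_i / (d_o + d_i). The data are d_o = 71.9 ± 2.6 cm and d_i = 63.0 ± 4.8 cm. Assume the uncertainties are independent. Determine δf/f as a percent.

4.40%

∂f/∂d_o = (d_i/(d_o+d_i))² = 0.218;  ∂f/∂d_i = (d_o/(d_o+d_i))² = 0.284
δf = √((∂f/∂d_o · δd_o)² + (∂f/∂d_i · δd_i)²) = √(0.322 + 1.86) = 1.48 cm
f = 33.6 cm, so δf/f = 1.48/33.6 = 0.0440.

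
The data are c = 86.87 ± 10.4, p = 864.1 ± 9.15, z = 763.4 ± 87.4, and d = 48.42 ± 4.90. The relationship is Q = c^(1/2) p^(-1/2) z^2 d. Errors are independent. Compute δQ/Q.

0.257

Each factor contributes (exponent × relative error)² to (δQ/Q)²:
  (½·δc/c)² = (0.5×0.120)² = 0.00358;  (−½·δp/p)² = (-0.5×0.0106)² = 2.8e-05;  (2·δz/z)² = (2×0.114)² = 0.0524;  (1·δd/d)² = (1×0.101)² = 0.0102
δQ/Q = √(0.0663) = 0.257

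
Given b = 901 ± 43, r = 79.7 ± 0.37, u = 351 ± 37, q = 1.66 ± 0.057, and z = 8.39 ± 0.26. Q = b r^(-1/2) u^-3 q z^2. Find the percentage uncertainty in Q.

Since Q is a product/quotient, work with relative uncertainties:
  (1·δb/b)² = (1×0.0477)² = 0.00228;  (−½·δr/r)² = (-0.5×0.00464)² = 5.39e-06;  (-3·δu/u)² = (-3×0.105)² = 0.100;  (1·δq/q)² = (1×0.0343)² = 0.00118;  (2·δz/z)² = (2×0.0310)² = 0.00384
δQ/Q = √(0.107) = 0.328

32.8%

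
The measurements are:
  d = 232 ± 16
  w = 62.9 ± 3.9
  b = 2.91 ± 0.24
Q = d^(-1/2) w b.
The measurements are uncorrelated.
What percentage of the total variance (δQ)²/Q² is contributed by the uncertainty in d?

(δQ/Q)² = (−½·δd/d)² + (1·δw/w)² + (1·δb/b)²
  d term: (-0.5×0.0690)² = 0.00119
  w term: (1×0.0620)² = 0.00384
  b term: (1×0.0825)² = 0.00680
Total = 0.0118. Share from d = 0.00119/0.0118 = 0.100.

10.0%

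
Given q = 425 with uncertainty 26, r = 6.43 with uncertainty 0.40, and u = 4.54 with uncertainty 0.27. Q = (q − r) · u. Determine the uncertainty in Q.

Let w = q − r = 419. δw = √(δq² + δr²) = √(676 + 0.160) = 26.0, so δw/w = 0.0621.
Q is then a monomial in w, u:
δQ/Q = √((δw/w)² + (1·δu/u)²) = √(0.00386 + 0.00354) = 0.0860
Q = 1900, so δQ = 0.0860 × 1900 = 163.

163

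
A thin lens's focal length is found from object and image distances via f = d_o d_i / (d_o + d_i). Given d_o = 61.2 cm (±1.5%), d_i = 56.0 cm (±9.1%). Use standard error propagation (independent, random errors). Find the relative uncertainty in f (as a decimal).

0.0481

∂f/∂d_o = (d_i/(d_o+d_i))² = 0.228;  ∂f/∂d_i = (d_o/(d_o+d_i))² = 0.273
δf = √((∂f/∂d_o · δd_o)² + (∂f/∂d_i · δd_i)²) = √(0.0439 + 1.93) = 1.41 cm
f = 29.2 cm, so δf/f = 1.41/29.2 = 0.0481.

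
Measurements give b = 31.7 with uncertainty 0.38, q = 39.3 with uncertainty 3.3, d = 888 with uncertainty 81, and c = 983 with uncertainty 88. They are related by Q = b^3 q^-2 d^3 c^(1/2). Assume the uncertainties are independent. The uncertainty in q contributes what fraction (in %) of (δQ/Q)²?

(δQ/Q)² = (3·δb/b)² + (-2·δq/q)² + (3·δd/d)² + (½·δc/c)²
  b term: (3×0.0120)² = 0.00129
  q term: (-2×0.0840)² = 0.0282
  d term: (3×0.0912)² = 0.0749
  c term: (0.5×0.0895)² = 0.00200
Total = 0.106. Share from q = 0.0282/0.106 = 0.265.

26.5%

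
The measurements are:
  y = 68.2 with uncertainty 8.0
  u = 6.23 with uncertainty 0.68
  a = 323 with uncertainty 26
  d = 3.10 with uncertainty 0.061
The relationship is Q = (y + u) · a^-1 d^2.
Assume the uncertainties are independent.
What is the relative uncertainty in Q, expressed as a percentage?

Let w = y + u = 74.4. δw = √(δy² + δu²) = √(64.0 + 0.462) = 8.03, so δw/w = 0.108.
Q is then a monomial in w, a, d:
δQ/Q = √((δw/w)² + (-1·δa/a)² + (2·δd/d)²) = √(0.0116 + 0.00648 + 0.00155) = 0.140

14.0%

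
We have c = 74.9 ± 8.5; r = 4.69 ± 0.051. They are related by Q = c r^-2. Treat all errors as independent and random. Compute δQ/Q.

Each factor contributes (exponent × relative error)² to (δQ/Q)²:
  (1·δc/c)² = (1×0.113)² = 0.0129;  (-2·δr/r)² = (-2×0.0109)² = 0.000473
δQ/Q = √(0.0134) = 0.116

0.116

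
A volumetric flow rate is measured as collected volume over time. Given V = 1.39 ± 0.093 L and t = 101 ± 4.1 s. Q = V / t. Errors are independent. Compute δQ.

Relative error in a monomial: (δQ/Q)² = Σ (nᵢ · δxᵢ/xᵢ)².
  (1·δV/V)² = (1×0.0669)² = 0.00448;  (-1·δt/t)² = (-1×0.0406)² = 0.00165
δQ/Q = √(0.00612) = 0.0783
Q = 0.0138 L/s, so δQ = 0.0783 × 0.0138 = 0.00108 L/s.

0.00108 L/s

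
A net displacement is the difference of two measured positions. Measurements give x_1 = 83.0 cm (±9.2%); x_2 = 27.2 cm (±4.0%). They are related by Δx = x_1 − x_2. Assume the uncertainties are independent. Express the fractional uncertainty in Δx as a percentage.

For a sum/difference, combine absolute errors in quadrature:
  (δx_1)² = 58.3;  (δx_2)² = 1.18
δΔx = √(59.5) = 7.71 cm
Δx = 55.8 cm, so δΔx/Δx = 7.71/55.8 = 0.138.

13.8%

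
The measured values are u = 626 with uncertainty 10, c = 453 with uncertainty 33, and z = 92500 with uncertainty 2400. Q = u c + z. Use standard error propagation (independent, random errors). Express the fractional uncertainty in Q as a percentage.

Let p = u·c = 2.84e+05. δp/p = √((1·δu/u)² + (1·δc/c)²) = √(0.000255 + 0.00531) = 0.0746, so δp = 21100.
Q = p + z: δQ = √(δp² + δz²) = √(4.47e+08 + 5.76e+06) = 21300
Q = 3.76e+05, so δQ/Q = 21300/3.76e+05 = 0.0566.

5.66%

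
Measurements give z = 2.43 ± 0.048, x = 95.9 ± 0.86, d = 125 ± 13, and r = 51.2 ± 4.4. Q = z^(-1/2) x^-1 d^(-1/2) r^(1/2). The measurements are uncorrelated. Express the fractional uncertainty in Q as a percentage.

Since Q is a product/quotient, work with relative uncertainties:
  (−½·δz/z)² = (-0.5×0.0198)² = 9.75e-05;  (-1·δx/x)² = (-1×0.00897)² = 8.04e-05;  (−½·δd/d)² = (-0.5×0.104)² = 0.00270;  (½·δr/r)² = (0.5×0.0859)² = 0.00185
δQ/Q = √(0.00473) = 0.0688

6.88%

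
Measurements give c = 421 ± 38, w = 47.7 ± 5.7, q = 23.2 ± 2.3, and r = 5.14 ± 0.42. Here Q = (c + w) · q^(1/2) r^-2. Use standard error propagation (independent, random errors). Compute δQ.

16.2

Let u = c + w = 469. δu = √(δc² + δw²) = √(1440 + 32.5) = 38.4, so δu/u = 0.0820.
Q is then a monomial in u, q, r:
δQ/Q = √((δu/u)² + (½·δq/q)² + (-2·δr/r)²) = √(0.00672 + 0.00246 + 0.0267) = 0.189
Q = 85.5, so δQ = 0.189 × 85.5 = 16.2.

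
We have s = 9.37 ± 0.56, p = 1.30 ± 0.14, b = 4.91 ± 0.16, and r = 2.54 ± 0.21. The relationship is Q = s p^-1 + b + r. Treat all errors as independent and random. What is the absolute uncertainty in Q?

0.926

Let w = s·p^-1 = 7.21. δw/w = √((1·δs/s)² + (-1·δp/p)²) = √(0.00357 + 0.0116) = 0.123, so δw = 0.888.
Q = w + b + r: δQ = √(δw² + δb² + δr²) = √(0.788 + 0.0256 + 0.0441) = 0.926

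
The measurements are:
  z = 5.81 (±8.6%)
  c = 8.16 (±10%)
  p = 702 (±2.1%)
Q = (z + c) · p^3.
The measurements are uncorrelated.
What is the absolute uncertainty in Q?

Let u = z + c = 14.0. δu = √(δz² + δc²) = √(0.250 + 0.666) = 0.957, so δu/u = 0.0685.
Q is then a monomial in u, p:
δQ/Q = √((δu/u)² + (3·δp/p)²) = √(0.00469 + 0.00397) = 0.0931
Q = 4.83e+09, so δQ = 0.0931 × 4.83e+09 = 4.5e+08.

4.5e+08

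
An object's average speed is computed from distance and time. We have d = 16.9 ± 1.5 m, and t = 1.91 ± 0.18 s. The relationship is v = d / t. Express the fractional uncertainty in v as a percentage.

12.9%

For a monomial v ∝ d, t^-1, fractional errors add in quadrature:
  (1·δd/d)² = (1×0.0888)² = 0.00788;  (-1·δt/t)² = (-1×0.0942)² = 0.00888
δv/v = √(0.0168) = 0.129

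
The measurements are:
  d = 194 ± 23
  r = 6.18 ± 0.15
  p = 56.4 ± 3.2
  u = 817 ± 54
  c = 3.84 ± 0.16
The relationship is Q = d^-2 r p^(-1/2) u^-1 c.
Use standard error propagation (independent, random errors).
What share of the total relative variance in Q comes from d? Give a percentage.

(δQ/Q)² = (-2·δd/d)² + (1·δr/r)² + (−½·δp/p)² + (-1·δu/u)² + (1·δc/c)²
  d term: (-2×0.119)² = 0.0562
  r term: (1×0.0243)² = 0.000589
  p term: (-0.5×0.0567)² = 0.000805
  u term: (-1×0.0661)² = 0.00437
  c term: (1×0.0417)² = 0.00174
Total = 0.0637. Share from d = 0.0562/0.0637 = 0.882.

88.2%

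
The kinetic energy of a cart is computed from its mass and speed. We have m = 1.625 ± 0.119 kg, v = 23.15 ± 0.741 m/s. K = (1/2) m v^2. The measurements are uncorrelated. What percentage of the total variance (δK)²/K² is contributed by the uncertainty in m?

56.7%

(δK/K)² = (1·δm/m)² + (2·δv/v)²
  m term: (1×0.0732)² = 0.00536
  v term: (2×0.0320)² = 0.00410
Total = 0.00946. Share from m = 0.00536/0.00946 = 0.567.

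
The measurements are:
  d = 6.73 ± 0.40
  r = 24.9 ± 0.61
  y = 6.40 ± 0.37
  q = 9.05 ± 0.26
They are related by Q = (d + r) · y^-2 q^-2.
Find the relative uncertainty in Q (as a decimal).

0.131

Let u = d + r = 31.6. δu = √(δd² + δr²) = √(0.160 + 0.372) = 0.729, so δu/u = 0.0231.
Q is then a monomial in u, y, q:
δQ/Q = √((δu/u)² + (-2·δy/y)² + (-2·δq/q)²) = √(0.000532 + 0.0134 + 0.00330) = 0.131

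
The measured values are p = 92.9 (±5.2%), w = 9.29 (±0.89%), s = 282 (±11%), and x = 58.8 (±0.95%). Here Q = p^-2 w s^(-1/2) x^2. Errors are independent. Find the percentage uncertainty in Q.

12.0%

Products/powers → add relative errors in quadrature, weighted by exponent:
  (-2·δp/p)² = (-2×0.0520)² = 0.0108;  (1·δw/w)² = (1×0.00890)² = 7.92e-05;  (−½·δs/s)² = (-0.5×0.110)² = 0.00302;  (2·δx/x)² = (2×0.00950)² = 0.000361
δQ/Q = √(0.0143) = 0.120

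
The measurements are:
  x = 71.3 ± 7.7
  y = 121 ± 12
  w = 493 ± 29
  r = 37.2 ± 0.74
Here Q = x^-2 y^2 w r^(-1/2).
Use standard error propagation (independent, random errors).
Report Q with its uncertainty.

Each factor contributes (exponent × relative error)² to (δQ/Q)²:
  (-2·δx/x)² = (-2×0.108)² = 0.0467;  (2·δy/y)² = (2×0.0992)² = 0.0393;  (1·δw/w)² = (1×0.0588)² = 0.00346;  (−½·δr/r)² = (-0.5×0.0199)² = 9.89e-05
δQ/Q = √(0.0896) = 0.299
Q = 233, so δQ = 0.299 × 233 = 69.7.

233 ± 69.7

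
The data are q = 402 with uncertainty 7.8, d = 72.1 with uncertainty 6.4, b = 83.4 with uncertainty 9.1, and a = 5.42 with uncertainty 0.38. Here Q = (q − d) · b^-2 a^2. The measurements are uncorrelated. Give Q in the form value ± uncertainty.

1.39 ± 0.364

Let u = q − d = 330. δu = √(δq² + δd²) = √(60.8 + 41.0) = 10.1, so δu/u = 0.0306.
Q is then a monomial in u, b, a:
δQ/Q = √((δu/u)² + (-2·δb/b)² + (2·δa/a)²) = √(0.000935 + 0.0476 + 0.0197) = 0.261
Q = 1.39, so δQ = 0.261 × 1.39 = 0.364.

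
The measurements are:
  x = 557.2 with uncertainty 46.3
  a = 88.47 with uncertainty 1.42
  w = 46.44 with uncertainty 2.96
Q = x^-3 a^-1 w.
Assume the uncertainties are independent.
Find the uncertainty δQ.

Relative error in a monomial: (δQ/Q)² = Σ (nᵢ · δxᵢ/xᵢ)².
  (-3·δx/x)² = (-3×0.0831)² = 0.0621;  (-1·δa/a)² = (-1×0.0161)² = 0.000258;  (1·δw/w)² = (1×0.0637)² = 0.00406
δQ/Q = √(0.0665) = 0.258
Q = 3.034e-09, so δQ = 0.258 × 3.034e-09 = 7.82e-10.

7.82e-10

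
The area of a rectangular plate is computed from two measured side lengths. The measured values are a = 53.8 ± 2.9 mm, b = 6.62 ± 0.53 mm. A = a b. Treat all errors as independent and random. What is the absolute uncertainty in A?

Relative error in a monomial: (δA/A)² = Σ (nᵢ · δxᵢ/xᵢ)².
  (1·δa/a)² = (1×0.0539)² = 0.00291;  (1·δb/b)² = (1×0.0801)² = 0.00641
δA/A = √(0.00932) = 0.0965
A = 356 mm^2, so δA = 0.0965 × 356 = 34.4 mm^2.

34.4 mm^2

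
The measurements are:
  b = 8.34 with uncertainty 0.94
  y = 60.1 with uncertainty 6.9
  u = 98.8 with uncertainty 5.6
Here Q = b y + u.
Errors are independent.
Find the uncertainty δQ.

80.8

Let p = b·y = 501. δp/p = √((1·δb/b)² + (1·δy/y)²) = √(0.0127 + 0.0132) = 0.161, so δp = 80.6.
Q = p + u: δQ = √(δp² + δu²) = √(6500 + 31.4) = 80.8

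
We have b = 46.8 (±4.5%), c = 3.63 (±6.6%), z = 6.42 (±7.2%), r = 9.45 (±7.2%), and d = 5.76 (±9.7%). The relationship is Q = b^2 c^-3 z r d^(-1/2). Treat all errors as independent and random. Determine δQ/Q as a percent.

24.5%

Products/powers → add relative errors in quadrature, weighted by exponent:
  (2·δb/b)² = (2×0.0450)² = 0.00810;  (-3·δc/c)² = (-3×0.0660)² = 0.0392;  (1·δz/z)² = (1×0.0720)² = 0.00518;  (1·δr/r)² = (1×0.0720)² = 0.00518;  (−½·δd/d)² = (-0.5×0.0970)² = 0.00235
δQ/Q = √(0.0600) = 0.245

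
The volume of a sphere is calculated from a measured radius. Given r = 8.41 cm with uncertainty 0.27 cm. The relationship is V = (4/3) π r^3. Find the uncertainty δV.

V ∝ r^3, so δV/V = |3| · δr/r = 3 × 0.0321 = 0.0963.
V = 2490 cm^3, so δV = 0.0963 × 2490 = 240 cm^3.

240 cm^3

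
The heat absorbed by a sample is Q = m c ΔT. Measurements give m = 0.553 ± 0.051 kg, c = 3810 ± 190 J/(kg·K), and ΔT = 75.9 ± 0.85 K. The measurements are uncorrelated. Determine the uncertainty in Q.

For a monomial Q ∝ m, c, ΔT, fractional errors add in quadrature:
  (1·δm/m)² = (1×0.0922)² = 0.00851;  (1·δc/c)² = (1×0.0499)² = 0.00249;  (1·δΔT/ΔT)² = (1×0.0112)² = 0.000125
δQ/Q = √(0.0111) = 0.105
Q = 1.6e+05 J, so δQ = 0.105 × 1.6e+05 = 16900 J.

16900 J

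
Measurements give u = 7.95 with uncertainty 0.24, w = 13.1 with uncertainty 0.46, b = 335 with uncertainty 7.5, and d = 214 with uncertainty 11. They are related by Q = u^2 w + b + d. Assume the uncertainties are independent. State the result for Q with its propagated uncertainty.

1380 ± 59.3

Let p = u^2·w = 828. δp/p = √((2·δu/u)² + (1·δw/w)²) = √(0.00365 + 0.00123) = 0.0698, so δp = 57.8.
Q = p + b + d: δQ = √(δp² + δb² + δd²) = √(3340 + 56.2 + 121) = 59.3
Q = 1380.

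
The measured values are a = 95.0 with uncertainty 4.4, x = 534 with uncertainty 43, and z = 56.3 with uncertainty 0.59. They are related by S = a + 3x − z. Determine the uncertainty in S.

129

For a sum/difference, combine absolute errors in quadrature:
  (δa)² = 19.4;  (3·δx)² = 16600;  (δz)² = 0.348
δS = √(16700) = 129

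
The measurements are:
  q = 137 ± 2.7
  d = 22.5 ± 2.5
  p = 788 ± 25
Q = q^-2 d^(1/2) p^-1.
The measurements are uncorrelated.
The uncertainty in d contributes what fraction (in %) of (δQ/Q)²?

54.7%

(δQ/Q)² = (-2·δq/q)² + (½·δd/d)² + (-1·δp/p)²
  q term: (-2×0.0197)² = 0.00155
  d term: (0.5×0.111)² = 0.00309
  p term: (-1×0.0317)² = 0.00101
Total = 0.00565. Share from d = 0.00309/0.00565 = 0.547.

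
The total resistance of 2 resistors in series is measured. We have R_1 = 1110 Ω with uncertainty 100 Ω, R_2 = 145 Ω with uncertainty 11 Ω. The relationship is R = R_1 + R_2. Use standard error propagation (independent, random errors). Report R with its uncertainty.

1260 ± 101 Ω

For a sum/difference, combine absolute errors in quadrature:
  (δR_1)² = 10000;  (δR_2)² = 121
δR = √(10100) = 101 Ω
R = 1260 Ω.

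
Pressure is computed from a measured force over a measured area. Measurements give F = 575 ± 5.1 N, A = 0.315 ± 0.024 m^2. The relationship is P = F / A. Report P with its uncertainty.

Since P is a product/quotient, work with relative uncertainties:
  (1·δF/F)² = (1×0.00887)² = 7.87e-05;  (-1·δA/A)² = (-1×0.0762)² = 0.00580
δP/P = √(0.00588) = 0.0767
P = 1830 Pa, so δP = 0.0767 × 1830 = 140 Pa.

1830 ± 140 Pa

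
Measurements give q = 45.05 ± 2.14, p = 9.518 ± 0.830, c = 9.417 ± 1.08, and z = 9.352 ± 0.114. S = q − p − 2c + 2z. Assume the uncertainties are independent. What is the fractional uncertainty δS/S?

For a sum/difference, combine absolute errors in quadrature:
  (δq)² = 4.58;  (δp)² = 0.689;  (2·δc)² = 4.67;  (2·δz)² = 0.0520
δS = √(9.99) = 3.16
S = 35.40, so δS/S = 3.16/35.40 = 0.0893.

0.0893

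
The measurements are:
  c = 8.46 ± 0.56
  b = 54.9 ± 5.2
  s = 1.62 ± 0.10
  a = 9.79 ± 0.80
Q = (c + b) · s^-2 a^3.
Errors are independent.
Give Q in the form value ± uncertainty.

22700 ± 6490

Let u = c + b = 63.4. δu = √(δc² + δb²) = √(0.314 + 27.0) = 5.23, so δu/u = 0.0825.
Q is then a monomial in u, s, a:
δQ/Q = √((δu/u)² + (-2·δs/s)² + (3·δa/a)²) = √(0.00681 + 0.0152 + 0.0601) = 0.287
Q = 22700, so δQ = 0.287 × 22700 = 6490.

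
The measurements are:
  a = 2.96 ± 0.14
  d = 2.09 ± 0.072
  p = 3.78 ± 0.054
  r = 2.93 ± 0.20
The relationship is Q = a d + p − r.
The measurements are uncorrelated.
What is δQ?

0.417

Let w = a·d = 6.19. δw/w = √((1·δa/a)² + (1·δd/d)²) = √(0.00224 + 0.00119) = 0.0585, so δw = 0.362.
Q = w + p − r: δQ = √(δw² + δp² + δr²) = √(0.131 + 0.00292 + 0.0400) = 0.417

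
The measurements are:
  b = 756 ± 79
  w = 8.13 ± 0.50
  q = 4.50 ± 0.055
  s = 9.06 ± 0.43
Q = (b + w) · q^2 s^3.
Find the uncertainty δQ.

2.04e+06

Let u = b + w = 764. δu = √(δb² + δw²) = √(6240 + 0.250) = 79.0, so δu/u = 0.103.
Q is then a monomial in u, q, s:
δQ/Q = √((δu/u)² + (2·δq/q)² + (3·δs/s)²) = √(0.0107 + 0.000598 + 0.0203) = 0.178
Q = 1.15e+07, so δQ = 0.178 × 1.15e+07 = 2.04e+06.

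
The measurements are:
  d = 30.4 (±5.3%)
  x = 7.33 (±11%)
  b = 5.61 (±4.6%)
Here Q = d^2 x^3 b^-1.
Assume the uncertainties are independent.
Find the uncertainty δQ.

22700

Since Q is a product/quotient, work with relative uncertainties:
  (2·δd/d)² = (2×0.0530)² = 0.0112;  (3·δx/x)² = (3×0.110)² = 0.109;  (-1·δb/b)² = (-1×0.0460)² = 0.00212
δQ/Q = √(0.122) = 0.350
Q = 64900, so δQ = 0.350 × 64900 = 22700.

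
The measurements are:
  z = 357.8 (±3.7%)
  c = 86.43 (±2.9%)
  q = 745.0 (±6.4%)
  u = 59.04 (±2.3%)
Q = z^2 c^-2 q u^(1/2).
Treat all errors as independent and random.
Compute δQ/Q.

Each factor contributes (exponent × relative error)² to (δQ/Q)²:
  (2·δz/z)² = (2×0.0370)² = 0.00548;  (-2·δc/c)² = (-2×0.0290)² = 0.00336;  (1·δq/q)² = (1×0.0640)² = 0.00410;  (½·δu/u)² = (0.5×0.0230)² = 0.000132
δQ/Q = √(0.0131) = 0.114

0.114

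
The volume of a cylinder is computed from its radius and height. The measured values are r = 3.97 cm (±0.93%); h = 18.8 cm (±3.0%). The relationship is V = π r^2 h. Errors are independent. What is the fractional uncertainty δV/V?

Products/powers → add relative errors in quadrature, weighted by exponent:
  (2·δr/r)² = (2×0.00930)² = 0.000346;  (1·δh/h)² = (1×0.0300)² = 0.000900
δV/V = √(0.00125) = 0.0353

0.0353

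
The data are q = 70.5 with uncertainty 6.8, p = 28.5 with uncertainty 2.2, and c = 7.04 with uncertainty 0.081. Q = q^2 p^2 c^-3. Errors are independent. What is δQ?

2890

Products/powers → add relative errors in quadrature, weighted by exponent:
  (2·δq/q)² = (2×0.0965)² = 0.0372;  (2·δp/p)² = (2×0.0772)² = 0.0238;  (-3·δc/c)² = (-3×0.0115)² = 0.00119
δQ/Q = √(0.0622) = 0.249
Q = 11600, so δQ = 0.249 × 11600 = 2890.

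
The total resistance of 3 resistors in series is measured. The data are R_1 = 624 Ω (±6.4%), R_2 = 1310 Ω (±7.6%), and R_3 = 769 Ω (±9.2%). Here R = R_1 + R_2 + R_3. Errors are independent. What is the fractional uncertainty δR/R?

R is a linear combination, so absolute uncertainties add in quadrature:
  (δR_1)² = 1590;  (δR_2)² = 9910;  (δR_3)² = 5010
δR = √(16500) = 129 Ω
R = 2700 Ω, so δR/R = 129/2700 = 0.0475.

0.0475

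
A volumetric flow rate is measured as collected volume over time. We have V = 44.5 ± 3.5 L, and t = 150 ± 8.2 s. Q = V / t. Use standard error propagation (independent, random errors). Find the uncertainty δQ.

Each factor contributes (exponent × relative error)² to (δQ/Q)²:
  (1·δV/V)² = (1×0.0787)² = 0.00619;  (-1·δt/t)² = (-1×0.0547)² = 0.00299
δQ/Q = √(0.00917) = 0.0958
Q = 0.297 L/s, so δQ = 0.0958 × 0.297 = 0.0284 L/s.

0.0284 L/s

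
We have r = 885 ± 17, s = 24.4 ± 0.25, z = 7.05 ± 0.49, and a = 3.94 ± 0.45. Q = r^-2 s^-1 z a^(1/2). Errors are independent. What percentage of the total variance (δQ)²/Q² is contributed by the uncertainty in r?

15.3%

(δQ/Q)² = (-2·δr/r)² + (-1·δs/s)² + (1·δz/z)² + (½·δa/a)²
  r term: (-2×0.0192)² = 0.00148
  s term: (-1×0.0102)² = 0.000105
  z term: (1×0.0695)² = 0.00483
  a term: (0.5×0.114)² = 0.00326
Total = 0.00967. Share from r = 0.00148/0.00967 = 0.153.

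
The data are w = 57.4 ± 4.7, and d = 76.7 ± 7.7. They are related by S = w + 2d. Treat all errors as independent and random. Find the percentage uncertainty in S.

Absolute uncertainties add in quadrature for a linear combination:
  (δw)² = 22.1;  (2·δd)² = 237
δS = √(259) = 16.1
S = 211, so δS/S = 16.1/211 = 0.0764.

7.64%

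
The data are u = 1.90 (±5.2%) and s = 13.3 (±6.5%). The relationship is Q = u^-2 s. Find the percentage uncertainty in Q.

12.3%

For a monomial Q ∝ u^-2, s, fractional errors add in quadrature:
  (-2·δu/u)² = (-2×0.0520)² = 0.0108;  (1·δs/s)² = (1×0.0650)² = 0.00423
δQ/Q = √(0.0150) = 0.123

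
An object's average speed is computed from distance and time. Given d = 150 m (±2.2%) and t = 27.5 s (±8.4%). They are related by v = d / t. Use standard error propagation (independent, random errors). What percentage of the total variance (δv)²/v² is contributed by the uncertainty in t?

(δv/v)² = (1·δd/d)² + (-1·δt/t)²
  d term: (1×0.0220)² = 0.000484
  t term: (-1×0.0840)² = 0.00706
Total = 0.00754. Share from t = 0.00706/0.00754 = 0.936.

93.6%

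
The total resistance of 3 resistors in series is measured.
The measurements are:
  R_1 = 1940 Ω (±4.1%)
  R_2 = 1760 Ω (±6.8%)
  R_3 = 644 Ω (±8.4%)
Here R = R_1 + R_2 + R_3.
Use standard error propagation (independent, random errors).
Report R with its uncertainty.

4340 ± 154 Ω

Sums and differences: (δR)² = Σ (cᵢ δxᵢ)².
  (δR_1)² = 6330;  (δR_2)² = 14300;  (δR_3)² = 2930
δR = √(23600) = 154 Ω
R = 4340 Ω.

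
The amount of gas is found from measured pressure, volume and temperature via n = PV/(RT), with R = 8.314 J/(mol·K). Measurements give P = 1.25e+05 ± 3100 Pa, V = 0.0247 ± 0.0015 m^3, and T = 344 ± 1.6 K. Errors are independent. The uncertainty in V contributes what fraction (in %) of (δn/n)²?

(δn/n)² = (1·δP/P)² + (1·δV/V)² + (-1·δT/T)²
  P term: (1×0.0248)² = 0.000615
  V term: (1×0.0607)² = 0.00369
  T term: (-1×0.00465)² = 2.16e-05
Total = 0.00432. Share from V = 0.00369/0.00432 = 0.853.

85.3%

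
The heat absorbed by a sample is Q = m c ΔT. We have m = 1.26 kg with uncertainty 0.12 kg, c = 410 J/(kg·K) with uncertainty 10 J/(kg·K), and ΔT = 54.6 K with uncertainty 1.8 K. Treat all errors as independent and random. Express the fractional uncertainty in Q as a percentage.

10.4%

Each factor contributes (exponent × relative error)² to (δQ/Q)²:
  (1·δm/m)² = (1×0.0952)² = 0.00907;  (1·δc/c)² = (1×0.0244)² = 0.000595;  (1·δΔT/ΔT)² = (1×0.0330)² = 0.00109
δQ/Q = √(0.0108) = 0.104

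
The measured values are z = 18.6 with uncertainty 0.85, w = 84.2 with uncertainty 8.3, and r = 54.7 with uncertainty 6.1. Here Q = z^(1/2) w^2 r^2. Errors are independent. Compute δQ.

2.73e+07

Q is a product of powers, so relative uncertainties combine in quadrature:
  (½·δz/z)² = (0.5×0.0457)² = 0.000522;  (2·δw/w)² = (2×0.0986)² = 0.0389;  (2·δr/r)² = (2×0.112)² = 0.0497
δQ/Q = √(0.0891) = 0.299
Q = 9.15e+07, so δQ = 0.299 × 9.15e+07 = 2.73e+07.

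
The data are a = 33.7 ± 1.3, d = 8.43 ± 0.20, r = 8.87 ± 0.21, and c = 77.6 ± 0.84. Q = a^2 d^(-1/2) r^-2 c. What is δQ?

35.5

For a monomial Q ∝ a^2, d^(-1/2), r^-2, c, fractional errors add in quadrature:
  (2·δa/a)² = (2×0.0386)² = 0.00595;  (−½·δd/d)² = (-0.5×0.0237)² = 0.000141;  (-2·δr/r)² = (-2×0.0237)² = 0.00224;  (1·δc/c)² = (1×0.0108)² = 0.000117
δQ/Q = √(0.00845) = 0.0919
Q = 386, so δQ = 0.0919 × 386 = 35.5.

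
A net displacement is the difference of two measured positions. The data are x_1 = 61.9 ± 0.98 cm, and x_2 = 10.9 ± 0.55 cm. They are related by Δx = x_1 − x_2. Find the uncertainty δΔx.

For a sum/difference, combine absolute errors in quadrature:
  (δx_1)² = 0.960;  (δx_2)² = 0.303
δΔx = √(1.26) = 1.12 cm

1.12 cm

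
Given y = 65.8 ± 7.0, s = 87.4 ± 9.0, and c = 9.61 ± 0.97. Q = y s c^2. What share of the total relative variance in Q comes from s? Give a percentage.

16.9%

(δQ/Q)² = (1·δy/y)² + (1·δs/s)² + (2·δc/c)²
  y term: (1×0.106)² = 0.0113
  s term: (1×0.103)² = 0.0106
  c term: (2×0.101)² = 0.0408
Total = 0.0627. Share from s = 0.0106/0.0627 = 0.169.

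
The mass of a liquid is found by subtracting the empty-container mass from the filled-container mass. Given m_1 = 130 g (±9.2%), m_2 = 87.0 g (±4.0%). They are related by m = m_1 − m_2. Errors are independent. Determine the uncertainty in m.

12.5 g

m is a linear combination, so absolute uncertainties add in quadrature:
  (δm_1)² = 143;  (δm_2)² = 12.1
δm = √(155) = 12.5 g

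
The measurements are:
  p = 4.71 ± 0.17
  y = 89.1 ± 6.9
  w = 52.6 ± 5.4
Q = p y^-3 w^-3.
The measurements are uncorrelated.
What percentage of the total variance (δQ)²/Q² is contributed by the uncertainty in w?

63.2%

(δQ/Q)² = (1·δp/p)² + (-3·δy/y)² + (-3·δw/w)²
  p term: (1×0.0361)² = 0.00130
  y term: (-3×0.0774)² = 0.0540
  w term: (-3×0.103)² = 0.0949
Total = 0.150. Share from w = 0.0949/0.150 = 0.632.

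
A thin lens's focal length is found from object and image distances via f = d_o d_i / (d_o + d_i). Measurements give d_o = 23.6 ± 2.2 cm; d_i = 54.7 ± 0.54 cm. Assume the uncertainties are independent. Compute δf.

∂f/∂d_o = (d_i/(d_o+d_i))² = 0.488;  ∂f/∂d_i = (d_o/(d_o+d_i))² = 0.0908
δf = √((∂f/∂d_o · δd_o)² + (∂f/∂d_i · δd_i)²) = √(1.15 + 0.00241) = 1.07 cm

1.07 cm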